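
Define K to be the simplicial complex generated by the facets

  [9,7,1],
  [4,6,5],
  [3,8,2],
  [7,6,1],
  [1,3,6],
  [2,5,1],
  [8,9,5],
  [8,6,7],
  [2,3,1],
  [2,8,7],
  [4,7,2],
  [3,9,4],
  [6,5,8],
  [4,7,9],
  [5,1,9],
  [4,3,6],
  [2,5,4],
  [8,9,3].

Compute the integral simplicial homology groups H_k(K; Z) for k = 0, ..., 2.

H_0 = Z,  H_1 = Z^2,  H_2 = Z.

Fix the vertex order 1 < 2 < 3 < 4 < 5 < 6 < 7 < 8 < 9 and write every simplex with vertices in increasing order. Then dim K = 2 and the simplices of K are:

  0-simplices (9): [1], [2], [3], [4], [5], [6], [7], [8], [9]
  1-simplices (27): (27 of them)
  2-simplices (18): [1,2,3], [1,2,5], [1,3,6], [1,5,9], [1,6,7], [1,7,9], [2,3,8], [2,4,5], [2,4,7], [2,7,8], [3,4,6], [3,4,9], [3,8,9], [4,5,6], [4,7,9], [5,6,8], [5,8,9], [6,7,8]

Hence C_0 ≅ Z^9, C_1 ≅ Z^27, C_2 ≅ Z^18.

Boundary ∂_1: C_1 → C_0 is given by ∂[p,q] = [q] − [p]. For instance
  ∂[5,8] = [8] − [5].
As a 9×27 matrix over Z this has rank 8, with invariant factors (1,1,1,1,1,1,1,1).

∂_2: C_2 → C_1 maps a triangle to the signed sum of its edges. For instance
  ∂[2,4,7] = [4,7] − [2,7] + [2,4],
  ∂[4,7,9] = [7,9] − [4,9] + [4,7].
As a 27×18 matrix over Z this has rank 17, with invariant factors (1,1,1,1,1,1,1,1,1,1,1,1,1,1,1,1,1).

Computing H_k = (kernel of ∂_k) / (image of ∂_{k+1}):

  H_0: rank C_0 − rank ∂_1 = 9 − 8 = 1, and the invariant factors of ∂_1 are all 1, so H_0 ≅ Z.
  H_1: rank ker ∂_1 − rank ∂_2 = (27 − 8) − 17 = 2, and the invariant factors of ∂_2 are all 1, so H_1 ≅ Z^2.
  H_2: rank ker ∂_2 − rank ∂_3 = (18 − 17) − 0 = 1, and there is no ∂_3, so H_2 ≅ Z.

As a check, the Euler characteristic is 9 − 27 + 18 = 0, which agrees with 1 − 2 + 1 = 0.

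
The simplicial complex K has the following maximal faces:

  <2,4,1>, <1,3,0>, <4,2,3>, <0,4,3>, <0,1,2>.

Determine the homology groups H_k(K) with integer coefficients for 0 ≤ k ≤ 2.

Order the vertices as 0 < 1 < 2 < 3 < 4. Listing each simplex with vertices in this order, K has dimension 2 with simplices:

  0-simplices (5): [0], [1], [2], [3], [4]
  1-simplices (10): [0,1], [0,2], [0,3], [0,4], [1,2], [1,3], [1,4], [2,3], [2,4], [3,4]
  2-simplices (5): [0,1,2], [0,1,3], [0,3,4], [1,2,4], [2,3,4]

giving chain groups C_0 ≅ Z^5, C_1 ≅ Z^10, C_2 ≅ Z^5.

∂_1: C_1 → C_0 is given by ∂[p,q] = [q] − [p]. For instance
  ∂[0,1] = [1] − [0].
As a 5×10 matrix over Z this has rank 4, with invariant factors (1,1,1,1).

∂_2: C_2 → C_1 sends each 2-simplex [p,q,r] to [q,r] − [p,r] + [p,q]. For instance
  ∂[0,1,2] = [1,2] − [0,2] + [0,1],
  ∂[0,1,3] = [1,3] − [0,3] + [0,1].
This gives a 10×5 integer matrix of rank 5; reducing to Smith normal form yields diagonal entries (1,1,1,1,1).

Computing H_k = (kernel of ∂_k) / (image of ∂_{k+1}):

  H_0: rank C_0 − rank ∂_1 = 5 − 4 = 1, and the invariant factors of ∂_1 are all 1, so H_0 = Z.
  H_1: rank ker ∂_1 − rank ∂_2 = (10 − 4) − 5 = 1, and the invariant factors of ∂_2 are all 1, so H_1 = Z.
  H_2: rank ker ∂_2 − rank ∂_3 = (5 − 5) − 0 = 0, and there is no ∂_3, so H_2 = 0.

H_0 = Z,  H_1 = Z,  H_2 = 0.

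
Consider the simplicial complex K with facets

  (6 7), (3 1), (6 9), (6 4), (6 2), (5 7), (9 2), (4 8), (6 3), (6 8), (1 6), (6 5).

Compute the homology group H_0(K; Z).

Take the total order 1 < 2 < 3 < 4 < 5 < 6 < 7 < 8 < 9 on the vertex set. Then K (dimension 1) consists of the simplices:

  0-simplices (9): [1], [2], [3], [4], [5], [6], [7], [8], [9]
  1-simplices (12): [1,3], [1,6], [2,6], [2,9], [3,6], [4,6], [4,8], [5,6], [5,7], [6,7], [6,8], [6,9]

Hence C_0 ≅ Z^9, C_1 ≅ Z^12.

∂_1: C_1 → C_0 sends each edge [p,q] (with p < q) to q − p. For instance
  ∂[4,8] = [8] − [4].
As a 9×12 matrix over Z this has rank 8, with invariant factors (1,1,1,1,1,1,1,1).

Reading off H_k = ker ∂_k / im ∂_{k+1}:

  H_0: rank C_0 − rank ∂_1 = 9 − 8 = 1, and the invariant factors of ∂_1 are all 1, so H_0 ≅ Z.

(K is a triangulation of a wedge of 4 circles.)

H_0 ≅ Z.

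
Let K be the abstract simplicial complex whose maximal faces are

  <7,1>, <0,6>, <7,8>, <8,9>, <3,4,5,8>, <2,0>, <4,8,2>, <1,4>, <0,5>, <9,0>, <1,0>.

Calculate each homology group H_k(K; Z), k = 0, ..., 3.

H_0 ≅ Z,  H_1 ≅ Z^4,  H_2 = 0,  H_3 = 0.

Take the total order 0 < 1 < 2 < 3 < 4 < 5 < 6 < 7 < 8 < 9 on the vertex set. Then K (dimension 3) consists of the simplices:

  0-simplices (10): [0], [1], [2], [3], [4], [5], [6], [7], [8], [9]
  1-simplices (17): [0,1], [0,2], [0,5], [0,6], [0,9], [1,4], [1,7], [2,4], [2,8], [3,4], [3,5], [3,8], [4,5], [4,8], [5,8], [7,8], [8,9]
  2-simplices (5): [2,4,8], [3,4,5], [3,4,8], [3,5,8], [4,5,8]
  3-simplices (1): [3,4,5,8]

giving chain groups C_0 ≅ Z^10, C_1 ≅ Z^17, C_2 ≅ Z^5, C_3 ≅ Z^1.

The boundary map ∂_1: C_1 → C_0 sends each edge [p,q] (with p < q) to q − p.
This gives a 10×17 integer matrix of rank 9; reducing to Smith normal form yields diagonal entries (1,1,1,1,1,1,1,1,1).

The boundary map ∂_2: C_2 → C_1 acts by ∂[p,q,r] = [q,r] − [p,r] + [p,q]. For instance
  ∂[4,5,8] = [5,8] − [4,8] + [4,5],
  ∂[2,4,8] = [4,8] − [2,8] + [2,4].
The 17×5 boundary matrix has rank 4 and Smith normal form diag(1,1,1,1).

The boundary map ∂_3: C_3 → C_2 sends each 3-simplex σ to the alternating sum Σ_i (−1)^i (σ with its i-th vertex removed). For instance
  ∂[3,4,5,8] = [4,5,8] − [3,5,8] + [3,4,8] − [3,4,5].
The 5×1 boundary matrix has rank 1 and Smith normal form diag(1).

Reading off H_k = ker ∂_k / im ∂_{k+1}:

  H_0: rank C_0 − rank ∂_1 = 10 − 9 = 1, and the invariant factors of ∂_1 are all 1, so H_0 ≅ Z.
  H_1: rank ker ∂_1 − rank ∂_2 = (17 − 9) − 4 = 4, and the invariant factors of ∂_2 are all 1, so H_1 ≅ Z^4.
  H_2: rank ker ∂_2 − rank ∂_3 = (5 − 4) − 1 = 0, and the invariant factors of ∂_3 are all 1, so H_2 ≅ 0.
  H_3: rank ker ∂_3 − rank ∂_4 = (1 − 1) − 0 = 0, and there is no ∂_4, so H_3 ≅ 0.

As a check, the Euler characteristic is 10 − 17 + 5 − 1 = -3, which agrees with 1 − 4 + 0 − 0 = -3.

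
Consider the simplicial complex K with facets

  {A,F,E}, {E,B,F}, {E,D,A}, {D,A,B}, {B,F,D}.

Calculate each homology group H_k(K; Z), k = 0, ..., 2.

H_0 ≅ Z,  H_1 ≅ Z,  H_2 = 0.

Order the vertices as A < B < D < E < F. Listing each simplex with vertices in this order, K has dimension 2 with simplices:

  0-simplices (5): A, B, D, E, F
  1-simplices (10): AB, AD, AE, AF, BD, BE, BF, DE, DF, EF
  2-simplices (5): ABD, ADE, AEF, BDF, BEF

giving chain groups C_0 ≅ Z^5, C_1 ≅ Z^10, C_2 ≅ Z^5.

Boundary ∂_1: C_1 → C_0 sends each edge [p,q] (with p < q) to q − p. For instance
  ∂DE = E − D.
This gives a 5×10 integer matrix of rank 4; reducing to Smith normal form yields diagonal entries (1,1,1,1).

Boundary ∂_2: C_2 → C_1 maps a triangle to the signed sum of its edges. For instance
  ∂ABD = BD − AD + AB,
  ∂BEF = EF − BF + BE.
As a 10×5 matrix over Z this has rank 5, with invariant factors (1,1,1,1,1).

Now H_k = ker ∂_k / im ∂_{k+1}, so:

  H_0: rank C_0 − rank ∂_1 = 5 − 4 = 1, and the invariant factors of ∂_1 are all 1, so H_0 = Z.
  H_1: rank ker ∂_1 − rank ∂_2 = (10 − 4) − 5 = 1, and the invariant factors of ∂_2 are all 1, so H_1 = Z.
  H_2: rank ker ∂_2 − rank ∂_3 = (5 − 5) − 0 = 0, and there is no ∂_3, so H_2 = 0.

As a check, the Euler characteristic is 5 − 10 + 5 = 0, which agrees with 1 − 1 + 0 = 0.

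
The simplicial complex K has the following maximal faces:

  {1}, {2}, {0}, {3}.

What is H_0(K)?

H_0 = Z^4.

We work with the vertex ordering 0 < 1 < 2 < 3. The simplices of K, each written with vertices in increasing order, are:

  0-simplices (4): [0], [1], [2], [3]

Hence C_0 ≅ Z^4.

Now H_k = ker ∂_k / im ∂_{k+1}, so:

  H_0: rank C_0 − rank ∂_1 = 4 − 0 = 4, and there is no ∂_1, so H_0 = Z^4.

(K is a triangulation of a set of 4 points.)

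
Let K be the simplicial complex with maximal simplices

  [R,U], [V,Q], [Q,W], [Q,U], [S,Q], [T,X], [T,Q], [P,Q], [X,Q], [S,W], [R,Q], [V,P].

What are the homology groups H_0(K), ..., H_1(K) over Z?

Order the vertices as P < Q < R < S < T < U < V < W < X. Listing each simplex with vertices in this order, K has dimension 1 with simplices:

  0-simplices (9): P, Q, R, S, T, U, V, W, X
  1-simplices (12): PQ, PV, QR, QS, QT, QU, QV, QW, QX, RU, SW, TX

giving chain groups C_0 ≅ Z^9, C_1 ≅ Z^12.

Boundary ∂_1: C_1 → C_0 maps an edge to its endpoints' difference, ∂[p,q] = q − p.
The resulting 9×12 matrix has rank 8, and its Smith normal form has invariant factors (1,1,1,1,1,1,1,1).

Reading off H_k = ker ∂_k / im ∂_{k+1}:

  H_0: rank C_0 − rank ∂_1 = 9 − 8 = 1, and the invariant factors of ∂_1 are all 1, so H_0 = Z.
  H_1: rank ker ∂_1 − rank ∂_2 = (12 − 8) − 0 = 4, and there is no ∂_2, so H_1 = Z^4.

As a check, the Euler characteristic is 9 − 12 = -3, which agrees with 1 − 4 = -3.

H_0 ≅ Z,  H_1 ≅ Z^4.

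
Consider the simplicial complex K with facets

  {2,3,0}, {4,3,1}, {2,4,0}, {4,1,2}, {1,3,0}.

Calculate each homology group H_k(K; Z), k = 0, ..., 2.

Fix the vertex order 0 < 1 < 2 < 3 < 4 and write every simplex with vertices in increasing order. Then dim K = 2 and the simplices of K are:

  0-simplices (5): [0], [1], [2], [3], [4]
  1-simplices (10): [0,1], [0,2], [0,3], [0,4], [1,2], [1,3], [1,4], [2,3], [2,4], [3,4]
  2-simplices (5): [0,1,3], [0,2,3], [0,2,4], [1,2,4], [1,3,4]

Hence C_0 ≅ Z^5, C_1 ≅ Z^10, C_2 ≅ Z^5.

∂_1: C_1 → C_0 is given by ∂[p,q] = [q] − [p]. For instance
  ∂[1,3] = [3] − [1].
As a 5×10 matrix over Z this has rank 4, with invariant factors (1,1,1,1).

∂_2: C_2 → C_1 acts by ∂[p,q,r] = [q,r] − [p,r] + [p,q]. For instance
  ∂[1,2,4] = [2,4] − [1,4] + [1,2],
  ∂[0,2,3] = [2,3] − [0,3] + [0,2].
The 10×5 boundary matrix has rank 5 and Smith normal form diag(1,1,1,1,1).

From H_k ≅ ker(∂_k) / im(∂_{k+1}) we obtain:

  H_0: rank C_0 − rank ∂_1 = 5 − 4 = 1, and the invariant factors of ∂_1 are all 1, so H_0 ≅ Z.
  H_1: rank ker ∂_1 − rank ∂_2 = (10 − 4) − 5 = 1, and the invariant factors of ∂_2 are all 1, so H_1 ≅ Z.
  H_2: rank ker ∂_2 − rank ∂_3 = (5 − 5) − 0 = 0, and there is no ∂_3, so H_2 ≅ 0.

As a check, the Euler characteristic is 5 − 10 + 5 = 0, which agrees with 1 − 1 + 0 = 0.

H_0 ≅ Z,  H_1 ≅ Z,  H_2 = 0.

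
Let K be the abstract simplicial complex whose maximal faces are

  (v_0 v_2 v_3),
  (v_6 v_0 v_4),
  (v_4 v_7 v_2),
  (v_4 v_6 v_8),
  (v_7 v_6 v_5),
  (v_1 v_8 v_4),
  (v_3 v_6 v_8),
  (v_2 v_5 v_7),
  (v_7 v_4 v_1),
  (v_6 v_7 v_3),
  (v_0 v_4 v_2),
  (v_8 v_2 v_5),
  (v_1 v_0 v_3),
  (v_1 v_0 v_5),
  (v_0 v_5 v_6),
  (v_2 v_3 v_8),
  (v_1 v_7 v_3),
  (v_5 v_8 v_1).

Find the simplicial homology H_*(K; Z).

H_0 ≅ Z,  H_1 ≅ Z^2,  H_2 ≅ Z.

Fix the vertex order v_0 < v_1 < v_2 < v_3 < v_4 < v_5 < v_6 < v_7 < v_8 and write every simplex with vertices in increasing order. Then dim K = 2 and the simplices of K are:

  0-simplices (9): [v_0], [v_1], [v_2], [v_3], [v_4], [v_5], [v_6], [v_7], [v_8]
  1-simplices (27): (27 of them)
  2-simplices (18): (18 of them)

giving chain groups C_0 ≅ Z^9, C_1 ≅ Z^27, C_2 ≅ Z^18.

∂_1: C_1 → C_0 sends each edge [p,q] (with p < q) to q − p.
The 9×27 boundary matrix has rank 8 and Smith normal form diag(1,1,1,1,1,1,1,1).

∂_2: C_2 → C_1 acts by ∂[p,q,r] = [q,r] − [p,r] + [p,q]. For instance
  ∂[v_0,v_5,v_6] = [v_5,v_6] − [v_0,v_6] + [v_0,v_5],
  ∂[v_1,v_3,v_7] = [v_3,v_7] − [v_1,v_7] + [v_1,v_3].
This gives a 27×18 integer matrix of rank 17; reducing to Smith normal form yields diagonal entries (1,1,1,1,1,1,1,1,1,1,1,1,1,1,1,1,1).

Now H_k = ker ∂_k / im ∂_{k+1}, so:

  H_0: rank C_0 − rank ∂_1 = 9 − 8 = 1, and the invariant factors of ∂_1 are all 1, so H_0 = Z.
  H_1: rank ker ∂_1 − rank ∂_2 = (27 − 8) − 17 = 2, and the invariant factors of ∂_2 are all 1, so H_1 = Z^2.
  H_2: rank ker ∂_2 − rank ∂_3 = (18 − 17) − 0 = 1, and there is no ∂_3, so H_2 = Z.

As a check, the Euler characteristic is 9 − 27 + 18 = 0, which agrees with 1 − 2 + 1 = 0.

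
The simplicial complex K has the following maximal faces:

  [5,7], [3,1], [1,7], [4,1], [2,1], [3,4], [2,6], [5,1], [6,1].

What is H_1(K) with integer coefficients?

We work with the vertex ordering 1 < 2 < 3 < 4 < 5 < 6 < 7. The simplices of K, each written with vertices in increasing order, are:

  0-simplices (7): [1], [2], [3], [4], [5], [6], [7]
  1-simplices (9): [1,2], [1,3], [1,4], [1,5], [1,6], [1,7], [2,6], [3,4], [5,7]

giving chain groups C_0 ≅ Z^7, C_1 ≅ Z^9.

∂_1: C_1 → C_0 is given by ∂[p,q] = [q] − [p].
This gives a 7×9 integer matrix of rank 6; reducing to Smith normal form yields diagonal entries (1,1,1,1,1,1).

Computing H_k = (kernel of ∂_k) / (image of ∂_{k+1}):

  H_1: rank ker ∂_1 − rank ∂_2 = (9 − 6) − 0 = 3, and there is no ∂_2, so H_1 = Z^3.

H_1 ≅ Z^3.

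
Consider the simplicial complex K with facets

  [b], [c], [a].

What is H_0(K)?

H_0 = Z^3.

K has 3 vertices.
rank ∂_0 = 0, rank ∂_1 = 0 ⇒ b_0 = 3 − 0 − 0 = 3. So H_0 = Z^3.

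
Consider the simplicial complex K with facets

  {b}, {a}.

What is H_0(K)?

H_0 = Z^2.

Order the vertices as a < b. Listing each simplex with vertices in this order, K has dimension 0 with simplices:

  0-simplices (2): a, b

so the chain groups are C_0 ≅ Z^2.

Reading off H_k = ker ∂_k / im ∂_{k+1}:

  H_0: rank C_0 − rank ∂_1 = 2 − 0 = 2, and there is no ∂_1, so H_0 ≅ Z^2.

(K is a triangulation of a set of 2 points.)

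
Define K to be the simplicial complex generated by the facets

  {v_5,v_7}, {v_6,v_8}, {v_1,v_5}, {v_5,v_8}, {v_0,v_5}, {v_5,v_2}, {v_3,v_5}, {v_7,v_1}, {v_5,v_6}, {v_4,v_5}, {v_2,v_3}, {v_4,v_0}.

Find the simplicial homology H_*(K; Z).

Order the vertices as v_0 < v_1 < v_2 < v_3 < v_4 < v_5 < v_6 < v_7 < v_8. Listing each simplex with vertices in this order, K has dimension 1 with simplices:

  0-simplices (9): [v_0], [v_1], [v_2], [v_3], [v_4], [v_5], [v_6], [v_7], [v_8]
  1-simplices (12): [v_0,v_4], [v_0,v_5], [v_1,v_5], [v_1,v_7], [v_2,v_3], [v_2,v_5], [v_3,v_5], [v_4,v_5], [v_5,v_6], [v_5,v_7], [v_5,v_8], [v_6,v_8]

Hence C_0 ≅ Z^9, C_1 ≅ Z^12.

Boundary ∂_1: C_1 → C_0 is given by ∂[p,q] = [q] − [p]. For instance
  ∂[v_1,v_7] = [v_7] − [v_1].
The resulting 9×12 matrix has rank 8, and its Smith normal form has invariant factors (1,1,1,1,1,1,1,1).

Now H_k = ker ∂_k / im ∂_{k+1}, so:

  H_0: rank C_0 − rank ∂_1 = 9 − 8 = 1, and the invariant factors of ∂_1 are all 1, so H_0 = Z.
  H_1: rank ker ∂_1 − rank ∂_2 = (12 − 8) − 0 = 4, and there is no ∂_2, so H_1 = Z^4.

As a check, the Euler characteristic is 9 − 12 = -3, which agrees with 1 − 4 = -3.
(K is a triangulation of a wedge of 4 circles.)

H_0 = Z,  H_1 = Z^4.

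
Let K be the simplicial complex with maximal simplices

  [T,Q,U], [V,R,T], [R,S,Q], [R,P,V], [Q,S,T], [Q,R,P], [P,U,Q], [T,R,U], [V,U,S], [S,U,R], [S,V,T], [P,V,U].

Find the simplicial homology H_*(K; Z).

K has 7 vertices, 18 edges, 12 triangles.
rank ∂_0 = 0, rank ∂_1 = 6 ⇒ b_0 = 7 − 0 − 6 = 1; all invariant factors of ∂_1 are 1 so no torsion. So H_0 = Z.
rank ∂_1 = 6, rank ∂_2 = 12 ⇒ b_1 = 18 − 6 − 12 = 0; ∂_2 has invariant factor(s) [2] giving torsion. So H_1 = Z/2Z.
rank ∂_2 = 12, rank ∂_3 = 0 ⇒ b_2 = 12 − 12 − 0 = 0. So H_2 = 0.

H_0 ≅ Z,  H_1 ≅ Z/2Z,  H_2 = 0.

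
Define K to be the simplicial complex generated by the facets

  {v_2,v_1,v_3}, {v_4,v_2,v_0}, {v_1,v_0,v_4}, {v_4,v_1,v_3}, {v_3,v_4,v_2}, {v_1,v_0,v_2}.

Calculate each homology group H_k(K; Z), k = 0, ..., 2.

H_0 = Z,  H_1 = 0,  H_2 = Z.

K has 5 vertices, 9 edges, 6 triangles.
rank ∂_0 = 0, rank ∂_1 = 4 ⇒ b_0 = 5 − 0 − 4 = 1; all invariant factors of ∂_1 are 1 so no torsion. So H_0 ≅ Z.
rank ∂_1 = 4, rank ∂_2 = 5 ⇒ b_1 = 9 − 4 − 5 = 0; all invariant factors of ∂_2 are 1 so no torsion. So H_1 ≅ 0.
rank ∂_2 = 5, rank ∂_3 = 0 ⇒ b_2 = 6 − 5 − 0 = 1. So H_2 ≅ Z.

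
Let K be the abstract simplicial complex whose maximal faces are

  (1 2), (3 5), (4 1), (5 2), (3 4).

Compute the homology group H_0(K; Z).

Order the vertices as 1 < 2 < 3 < 4 < 5. Listing each simplex with vertices in this order, K has dimension 1 with simplices:

  0-simplices (5): [1], [2], [3], [4], [5]
  1-simplices (5): [1,2], [1,4], [2,5], [3,4], [3,5]

Hence C_0 ≅ Z^5, C_1 ≅ Z^5.

Boundary ∂_1: C_1 → C_0 is given by ∂[p,q] = [q] − [p].
As a 5×5 matrix over Z this has rank 4, with invariant factors (1,1,1,1).

Now H_k = ker ∂_k / im ∂_{k+1}, so:

  H_0: rank C_0 − rank ∂_1 = 5 − 4 = 1, and the invariant factors of ∂_1 are all 1, so H_0 = Z.

(K is a triangulation of the circle S^1.)

H_0 = Z.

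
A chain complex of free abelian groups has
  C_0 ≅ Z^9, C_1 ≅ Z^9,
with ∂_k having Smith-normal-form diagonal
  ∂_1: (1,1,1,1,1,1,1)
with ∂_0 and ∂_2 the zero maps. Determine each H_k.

H_0 ≅ Z^2,  H_1 ≅ Z^2.

H_0: b_0 = 9 − 0 − 7 = 2; torsion from ∂_1 factors > 1: none. So H_0 ≅ Z^2.
H_1: b_1 = 9 − 7 − 0 = 2; torsion from ∂_2 factors > 1: none. So H_1 ≅ Z^2.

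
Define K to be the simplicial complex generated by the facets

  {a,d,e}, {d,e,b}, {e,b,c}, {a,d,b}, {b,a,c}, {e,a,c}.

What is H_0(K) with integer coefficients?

H_0 = Z.

We work with the vertex ordering a < b < c < d < e. The simplices of K, each written with vertices in increasing order, are:

  0-simplices (5): a, b, c, d, e
  1-simplices (9): ab, ac, ad, ae, bc, bd, be, ce, de
  2-simplices (6): abc, abd, ace, ade, bce, bde

so the chain groups are C_0 ≅ Z^5, C_1 ≅ Z^9, C_2 ≅ Z^6.

∂_1: C_1 → C_0 maps an edge to its endpoints' difference, ∂[p,q] = q − p. For instance
  ∂ae = e − a.
The 5×9 boundary matrix has rank 4 and Smith normal form diag(1,1,1,1).

The boundary map ∂_2: C_2 → C_1 maps a triangle to the signed sum of its edges. For instance
  ∂bce = ce − be + bc,
  ∂bde = de − be + bd.
The resulting 9×6 matrix has rank 5, and its Smith normal form has invariant factors (1,1,1,1,1).

Now H_k = ker ∂_k / im ∂_{k+1}, so:

  H_0: rank C_0 − rank ∂_1 = 5 − 4 = 1, and the invariant factors of ∂_1 are all 1, so H_0 ≅ Z.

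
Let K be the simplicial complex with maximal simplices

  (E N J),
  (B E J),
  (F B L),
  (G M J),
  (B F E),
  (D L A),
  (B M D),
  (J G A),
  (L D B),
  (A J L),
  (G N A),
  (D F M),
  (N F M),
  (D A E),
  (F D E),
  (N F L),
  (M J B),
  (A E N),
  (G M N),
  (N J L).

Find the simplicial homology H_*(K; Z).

H_0 ≅ Z,  H_1 ≅ Z ⊕ Z/2,  H_2 = 0.

Fix the vertex order A < B < D < E < F < G < J < L < M < N and write every simplex with vertices in increasing order. Then dim K = 2 and the simplices of K are:

  0-simplices (10): A, B, D, E, F, G, J, L, M, N
  1-simplices (30): AD, AE, AG, AJ, AL, AN, BD, BE, BF, BJ, BL, BM, DE, DF, DL, DM, EF, EJ, EN, FL, FM, FN, GJ, GM, GN, JL, JM, JN, LN, MN
  2-simplices (20): ADE, ADL, AEN, AGJ, AGN, AJL, BDL, BDM, BEF, BEJ, BFL, BJM, DEF, DFM, EJN, FLN, FMN, GJM, GMN, JLN

giving chain groups C_0 ≅ Z^10, C_1 ≅ Z^30, C_2 ≅ Z^20.

∂_1: C_1 → C_0 maps an edge to its endpoints' difference, ∂[p,q] = q − p.
The resulting 10×30 matrix has rank 9, and its Smith normal form has invariant factors (1,1,1,1,1,1,1,1,1).

The boundary map ∂_2: C_2 → C_1 maps a triangle to the signed sum of its edges. For instance
  ∂AGN = GN − AN + AG,
  ∂BDM = DM − BM + BD.
The resulting 30×20 matrix has rank 20, and its Smith normal form has invariant factors (1,1,1,1,1,1,1,1,1,1,1,1,1,1,1,1,1,1,1,2).

Now H_k = ker ∂_k / im ∂_{k+1}, so:

  H_0: rank C_0 − rank ∂_1 = 10 − 9 = 1, and the invariant factors of ∂_1 are all 1, so H_0 ≅ Z.
  H_1: rank ker ∂_1 − rank ∂_2 = (30 − 9) − 20 = 1, and ∂_2 has invariant factor 2 > 1, so H_1 ≅ Z ⊕ Z/2.
  H_2: rank ker ∂_2 − rank ∂_3 = (20 − 20) − 0 = 0, and there is no ∂_3, so H_2 ≅ 0.

(K is a triangulation of the Klein bottle.)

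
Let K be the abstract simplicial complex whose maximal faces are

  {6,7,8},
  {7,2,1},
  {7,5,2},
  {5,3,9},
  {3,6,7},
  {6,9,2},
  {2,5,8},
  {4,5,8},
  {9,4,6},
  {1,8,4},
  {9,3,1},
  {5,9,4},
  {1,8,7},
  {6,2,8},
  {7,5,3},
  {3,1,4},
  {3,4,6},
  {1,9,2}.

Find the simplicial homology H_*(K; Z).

Take the total order 1 < 2 < 3 < 4 < 5 < 6 < 7 < 8 < 9 on the vertex set. Then K (dimension 2) consists of the simplices:

  0-simplices (9): [1], [2], [3], [4], [5], [6], [7], [8], [9]
  1-simplices (27): (27 of them)
  2-simplices (18): [1,2,7], [1,2,9], [1,3,4], [1,3,9], [1,4,8], [1,7,8], [2,5,7], [2,5,8], [2,6,8], [2,6,9], [3,4,6], [3,5,7], [3,5,9], [3,6,7], [4,5,8], [4,5,9], [4,6,9], [6,7,8]

Hence C_0 ≅ Z^9, C_1 ≅ Z^27, C_2 ≅ Z^18.

Boundary ∂_1: C_1 → C_0 maps an edge to its endpoints' difference, ∂[p,q] = q − p. For instance
  ∂[2,6] = [6] − [2].
This gives a 9×27 integer matrix of rank 8; reducing to Smith normal form yields diagonal entries (1,1,1,1,1,1,1,1).

Boundary ∂_2: C_2 → C_1 sends each 2-simplex [p,q,r] to [q,r] − [p,r] + [p,q]. For instance
  ∂[3,5,9] = [5,9] − [3,9] + [3,5],
  ∂[2,6,8] = [6,8] − [2,8] + [2,6].
As a 27×18 matrix over Z this has rank 18, with invariant factors (1,1,1,1,1,1,1,1,1,1,1,1,1,1,1,1,1,2).

Computing H_k = (kernel of ∂_k) / (image of ∂_{k+1}):

  H_0: rank C_0 − rank ∂_1 = 9 − 8 = 1, and the invariant factors of ∂_1 are all 1, so H_0 = Z.
  H_1: rank ker ∂_1 − rank ∂_2 = (27 − 8) − 18 = 1, and ∂_2 has invariant factor 2 > 1, so H_1 = Z × Z/2.
  H_2: rank ker ∂_2 − rank ∂_3 = (18 − 18) − 0 = 0, and there is no ∂_3, so H_2 = 0.

H_0 = Z,  H_1 = Z × Z/2,  H_2 = 0.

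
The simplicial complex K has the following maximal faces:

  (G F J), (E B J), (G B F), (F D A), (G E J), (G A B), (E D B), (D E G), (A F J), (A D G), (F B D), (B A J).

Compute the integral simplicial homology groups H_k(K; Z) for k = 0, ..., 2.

H_0 ≅ Z,  H_1 ≅ Z_2,  H_2 = 0.

Fix the vertex order A < B < D < E < F < G < J and write every simplex with vertices in increasing order. Then dim K = 2 and the simplices of K are:

  0-simplices (7): A, B, D, E, F, G, J
  1-simplices (18): AB, AD, AF, AG, AJ, BD, BE, BF, BG, BJ, DE, DF, DG, EG, EJ, FG, FJ, GJ
  2-simplices (12): ABG, ABJ, ADF, ADG, AFJ, BDE, BDF, BEJ, BFG, DEG, EGJ, FGJ

so the chain groups are C_0 ≅ Z^7, C_1 ≅ Z^18, C_2 ≅ Z^12.

∂_1: C_1 → C_0 is given by ∂[p,q] = [q] − [p]. For instance
  ∂EJ = J − E.
This gives a 7×18 integer matrix of rank 6; reducing to Smith normal form yields diagonal entries (1,1,1,1,1,1).

Boundary ∂_2: C_2 → C_1 maps a triangle to the signed sum of its edges. For instance
  ∂BDE = DE − BE + BD,
  ∂DEG = EG − DG + DE.
The 18×12 boundary matrix has rank 12 and Smith normal form diag(1,1,1,1,1,1,1,1,1,1,1,2).

Computing H_k = (kernel of ∂_k) / (image of ∂_{k+1}):

  H_0: rank C_0 − rank ∂_1 = 7 − 6 = 1, and the invariant factors of ∂_1 are all 1, so H_0 = Z.
  H_1: rank ker ∂_1 − rank ∂_2 = (18 − 6) − 12 = 0, and ∂_2 has invariant factor 2 > 1, so H_1 = Z_2.
  H_2: rank ker ∂_2 − rank ∂_3 = (12 − 12) − 0 = 0, and there is no ∂_3, so H_2 = 0.

As a check, the Euler characteristic is 7 − 18 + 12 = 1, which agrees with 1 − 0 + 0 = 1.
(K is a triangulation of the real projective plane RP^2.)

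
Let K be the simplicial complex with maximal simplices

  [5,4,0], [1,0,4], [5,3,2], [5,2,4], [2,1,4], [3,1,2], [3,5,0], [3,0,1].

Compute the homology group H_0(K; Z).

H_0 = Z.

Take the total order 0 < 1 < 2 < 3 < 4 < 5 on the vertex set. Then K (dimension 2) consists of the simplices:

  0-simplices (6): [0], [1], [2], [3], [4], [5]
  1-simplices (12): [0,1], [0,3], [0,4], [0,5], [1,2], [1,3], [1,4], [2,3], [2,4], [2,5], [3,5], [4,5]
  2-simplices (8): [0,1,3], [0,1,4], [0,3,5], [0,4,5], [1,2,3], [1,2,4], [2,3,5], [2,4,5]

Hence C_0 ≅ Z^6, C_1 ≅ Z^12, C_2 ≅ Z^8.

Boundary ∂_1: C_1 → C_0 sends each edge [p,q] (with p < q) to q − p. For instance
  ∂[1,2] = [2] − [1].
The resulting 6×12 matrix has rank 5, and its Smith normal form has invariant factors (1,1,1,1,1).

Boundary ∂_2: C_2 → C_1 sends each 2-simplex [p,q,r] to [q,r] − [p,r] + [p,q]. For instance
  ∂[2,4,5] = [4,5] − [2,5] + [2,4],
  ∂[0,1,3] = [1,3] − [0,3] + [0,1].
This gives a 12×8 integer matrix of rank 7; reducing to Smith normal form yields diagonal entries (1,1,1,1,1,1,1).

Reading off H_k = ker ∂_k / im ∂_{k+1}:

  H_0: rank C_0 − rank ∂_1 = 6 − 5 = 1, and the invariant factors of ∂_1 are all 1, so H_0 = Z.

(K is a triangulation of the 2-sphere S^2.)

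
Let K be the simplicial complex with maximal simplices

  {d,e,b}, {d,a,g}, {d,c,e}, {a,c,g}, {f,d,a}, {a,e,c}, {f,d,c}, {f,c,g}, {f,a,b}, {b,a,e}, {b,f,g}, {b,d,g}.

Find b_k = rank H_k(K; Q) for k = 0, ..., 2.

We work with the vertex ordering a < b < c < d < e < f < g. The simplices of K, each written with vertices in increasing order, are:

  0-simplices (7): a, b, c, d, e, f, g
  1-simplices (18): ab, ac, ad, ae, af, ag, bd, be, bf, bg, cd, ce, cf, cg, de, df, dg, fg
  2-simplices (12): abe, abf, ace, acg, adf, adg, bde, bdg, bfg, cde, cdf, cfg

giving chain groups C_0 ≅ Z^7, C_1 ≅ Z^18, C_2 ≅ Z^12.

Boundary ∂_1: C_1 → C_0 maps an edge to its endpoints' difference, ∂[p,q] = q − p. For instance
  ∂ab = b − a.
The resulting 7×18 matrix has rank 6, and its Smith normal form has invariant factors (1,1,1,1,1,1).

The boundary map ∂_2: C_2 → C_1 maps a triangle to the signed sum of its edges. For instance
  ∂acg = cg − ag + ac,
  ∂cfg = fg − cg + cf.
The resulting 18×12 matrix has rank 12, and its Smith normal form has invariant factors (1,1,1,1,1,1,1,1,1,1,1,2).

From H_k ≅ ker(∂_k) / im(∂_{k+1}) we obtain:

  H_0: rank C_0 − rank ∂_1 = 7 − 6 = 1, and the invariant factors of ∂_1 are all 1, so H_0 = Z.
  H_1: rank ker ∂_1 − rank ∂_2 = (18 − 6) − 12 = 0, and ∂_2 has invariant factor 2 > 1, so H_1 = Z/2.
  H_2: rank ker ∂_2 − rank ∂_3 = (12 − 12) − 0 = 0, and there is no ∂_3, so H_2 = 0.

Hence the Betti numbers are b_0 = 1, b_1 = 0, b_2 = 0.

b_0 = 1, b_1 = 0, b_2 = 0.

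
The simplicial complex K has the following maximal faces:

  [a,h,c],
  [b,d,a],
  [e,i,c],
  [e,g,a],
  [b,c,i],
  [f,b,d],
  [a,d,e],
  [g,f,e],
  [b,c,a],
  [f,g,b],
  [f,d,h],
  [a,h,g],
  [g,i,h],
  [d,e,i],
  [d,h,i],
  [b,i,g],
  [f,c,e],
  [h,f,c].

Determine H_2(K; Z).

H_2 ≅ Z.

We work with the vertex ordering a < b < c < d < e < f < g < h < i. The simplices of K, each written with vertices in increasing order, are:

  0-simplices (9): a, b, c, d, e, f, g, h, i
  1-simplices (27): ab, ac, ad, ae, ag, ah, bc, bd, bf, bg, bi, ce, cf, ch, ci, de, df, dh, di, ef, eg, ei, fg, fh, gh, gi, hi
  2-simplices (18): abc, abd, ach, ade, aeg, agh, bci, bdf, bfg, bgi, cef, cei, cfh, dei, dfh, dhi, efg, ghi

so the chain groups are C_0 ≅ Z^9, C_1 ≅ Z^27, C_2 ≅ Z^18.

∂_1: C_1 → C_0 sends each edge [p,q] (with p < q) to q − p. For instance
  ∂bd = d − b.
The resulting 9×27 matrix has rank 8, and its Smith normal form has invariant factors (1,1,1,1,1,1,1,1).

The boundary map ∂_2: C_2 → C_1 acts by ∂[p,q,r] = [q,r] − [p,r] + [p,q]. For instance
  ∂bci = ci − bi + bc,
  ∂cfh = fh − ch + cf.
The 27×18 boundary matrix has rank 17 and Smith normal form diag(1,1,1,1,1,1,1,1,1,1,1,1,1,1,1,1,1).

Now H_k = ker ∂_k / im ∂_{k+1}, so:

  H_2: rank ker ∂_2 − rank ∂_3 = (18 − 17) − 0 = 1, and there is no ∂_3, so H_2 ≅ Z.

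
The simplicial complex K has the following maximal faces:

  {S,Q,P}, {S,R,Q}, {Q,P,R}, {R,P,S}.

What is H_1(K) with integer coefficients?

K has 4 vertices, 6 edges, 4 triangles.
rank ∂_1 = 3, rank ∂_2 = 3 ⇒ b_1 = 6 − 3 − 3 = 0; all invariant factors of ∂_2 are 1 so no torsion. So H_1 ≅ 0.

H_1 = 0.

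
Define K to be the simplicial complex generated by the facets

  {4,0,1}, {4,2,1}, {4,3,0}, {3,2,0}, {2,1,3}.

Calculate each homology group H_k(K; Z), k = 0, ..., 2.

Take the total order 0 < 1 < 2 < 3 < 4 on the vertex set. Then K (dimension 2) consists of the simplices:

  0-simplices (5): [0], [1], [2], [3], [4]
  1-simplices (10): [0,1], [0,2], [0,3], [0,4], [1,2], [1,3], [1,4], [2,3], [2,4], [3,4]
  2-simplices (5): [0,1,4], [0,2,3], [0,3,4], [1,2,3], [1,2,4]

so the chain groups are C_0 ≅ Z^5, C_1 ≅ Z^10, C_2 ≅ Z^5.

∂_1: C_1 → C_0 maps an edge to its endpoints' difference, ∂[p,q] = q − p.
The resulting 5×10 matrix has rank 4, and its Smith normal form has invariant factors (1,1,1,1).

∂_2: C_2 → C_1 maps a triangle to the signed sum of its edges. For instance
  ∂[0,1,4] = [1,4] − [0,4] + [0,1],
  ∂[1,2,3] = [2,3] − [1,3] + [1,2].
The 10×5 boundary matrix has rank 5 and Smith normal form diag(1,1,1,1,1).

Computing H_k = (kernel of ∂_k) / (image of ∂_{k+1}):

  H_0: rank C_0 − rank ∂_1 = 5 − 4 = 1, and the invariant factors of ∂_1 are all 1, so H_0 ≅ Z.
  H_1: rank ker ∂_1 − rank ∂_2 = (10 − 4) − 5 = 1, and the invariant factors of ∂_2 are all 1, so H_1 ≅ Z.
  H_2: rank ker ∂_2 − rank ∂_3 = (5 − 5) − 0 = 0, and there is no ∂_3, so H_2 ≅ 0.

H_0 ≅ Z,  H_1 ≅ Z,  H_2 = 0.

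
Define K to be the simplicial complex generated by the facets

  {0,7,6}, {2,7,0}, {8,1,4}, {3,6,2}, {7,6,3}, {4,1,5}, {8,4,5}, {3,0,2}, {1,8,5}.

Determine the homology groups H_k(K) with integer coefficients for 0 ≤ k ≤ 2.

H_0 = Z^2,  H_1 = Z,  H_2 = Z.

Fix the vertex order 0 < 1 < 2 < 3 < 4 < 5 < 6 < 7 < 8 and write every simplex with vertices in increasing order. Then dim K = 2 and the simplices of K are:

  0-simplices (9): [0], [1], [2], [3], [4], [5], [6], [7], [8]
  1-simplices (16): [0,2], [0,3], [0,6], [0,7], [1,4], [1,5], [1,8], [2,3], [2,6], [2,7], [3,6], [3,7], [4,5], [4,8], [5,8], [6,7]
  2-simplices (9): [0,2,3], [0,2,7], [0,6,7], [1,4,5], [1,4,8], [1,5,8], [2,3,6], [3,6,7], [4,5,8]

giving chain groups C_0 ≅ Z^9, C_1 ≅ Z^16, C_2 ≅ Z^9.

∂_1: C_1 → C_0 sends each edge [p,q] (with p < q) to q − p. For instance
  ∂[2,3] = [3] − [2].
The resulting 9×16 matrix has rank 7, and its Smith normal form has invariant factors (1,1,1,1,1,1,1).

Boundary ∂_2: C_2 → C_1 acts by ∂[p,q,r] = [q,r] − [p,r] + [p,q]. For instance
  ∂[4,5,8] = [5,8] − [4,8] + [4,5],
  ∂[1,5,8] = [5,8] − [1,8] + [1,5].
As a 16×9 matrix over Z this has rank 8, with invariant factors (1,1,1,1,1,1,1,1).

Now H_k = ker ∂_k / im ∂_{k+1}, so:

  H_0: rank C_0 − rank ∂_1 = 9 − 7 = 2, and the invariant factors of ∂_1 are all 1, so H_0 ≅ Z^2.
  H_1: rank ker ∂_1 − rank ∂_2 = (16 − 7) − 8 = 1, and the invariant factors of ∂_2 are all 1, so H_1 ≅ Z.
  H_2: rank ker ∂_2 − rank ∂_3 = (9 − 8) − 0 = 1, and there is no ∂_3, so H_2 ≅ Z.

As a check, the Euler characteristic is 9 − 16 + 9 = 2, which agrees with 2 − 1 + 1 = 2.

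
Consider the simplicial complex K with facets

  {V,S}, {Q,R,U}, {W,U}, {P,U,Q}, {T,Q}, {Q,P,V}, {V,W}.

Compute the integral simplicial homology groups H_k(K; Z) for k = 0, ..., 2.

H_0 ≅ Z,  H_1 ≅ Z,  H_2 = 0.

K has 8 vertices, 11 edges, 3 triangles.
rank ∂_0 = 0, rank ∂_1 = 7 ⇒ b_0 = 8 − 0 − 7 = 1; all invariant factors of ∂_1 are 1 so no torsion. So H_0 = Z.
rank ∂_1 = 7, rank ∂_2 = 3 ⇒ b_1 = 11 − 7 − 3 = 1; all invariant factors of ∂_2 are 1 so no torsion. So H_1 = Z.
rank ∂_2 = 3, rank ∂_3 = 0 ⇒ b_2 = 3 − 3 − 0 = 0. So H_2 = 0.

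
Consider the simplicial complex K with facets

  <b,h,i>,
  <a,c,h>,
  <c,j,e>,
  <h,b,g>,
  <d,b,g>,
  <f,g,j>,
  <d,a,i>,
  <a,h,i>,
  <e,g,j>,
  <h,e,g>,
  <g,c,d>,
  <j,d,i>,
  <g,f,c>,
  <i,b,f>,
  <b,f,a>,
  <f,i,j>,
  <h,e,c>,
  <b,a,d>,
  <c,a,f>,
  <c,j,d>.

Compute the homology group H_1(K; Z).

K has 10 vertices, 30 edges, 20 triangles.
rank ∂_1 = 9, rank ∂_2 = 20 ⇒ b_1 = 30 − 9 − 20 = 1; ∂_2 has invariant factor(s) [2] giving torsion. So H_1 ≅ Z ⊕ Z/2.

H_1 = Z ⊕ Z/2.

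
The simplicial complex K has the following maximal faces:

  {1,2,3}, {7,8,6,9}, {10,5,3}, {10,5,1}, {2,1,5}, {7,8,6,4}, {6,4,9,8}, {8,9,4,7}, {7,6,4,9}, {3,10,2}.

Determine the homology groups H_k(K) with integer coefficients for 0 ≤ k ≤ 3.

H_0 ≅ Z^2,  H_1 ≅ Z,  H_2 = 0,  H_3 ≅ Z.

Take the total order 1 < 2 < 3 < 4 < 5 < 6 < 7 < 8 < 9 < 10 on the vertex set. Then K (dimension 3) consists of the simplices:

  0-simplices (10): [1], [2], [3], [4], [5], [6], [7], [8], [9], [10]
  1-simplices (20): [1,2], [1,3], [1,5], [1,10], [2,3], [2,5], [2,10], [3,5], [3,10], [4,6], [4,7], [4,8], [4,9], [5,10], [6,7], [6,8], [6,9], [7,8], [7,9], [8,9]
  2-simplices (15): [1,2,3], [1,2,5], [1,5,10], [2,3,10], [3,5,10], [4,6,7], [4,6,8], [4,6,9], [4,7,8], [4,7,9], [4,8,9], [6,7,8], [6,7,9], [6,8,9], [7,8,9]
  3-simplices (5): [4,6,7,8], [4,6,7,9], [4,6,8,9], [4,7,8,9], [6,7,8,9]

Hence C_0 ≅ Z^10, C_1 ≅ Z^20, C_2 ≅ Z^15, C_3 ≅ Z^5.

∂_1: C_1 → C_0 sends each edge [p,q] (with p < q) to q − p.
As a 10×20 matrix over Z this has rank 8, with invariant factors (1,1,1,1,1,1,1,1).

∂_2: C_2 → C_1 acts by ∂[p,q,r] = [q,r] − [p,r] + [p,q]. For instance
  ∂[3,5,10] = [5,10] − [3,10] + [3,5],
  ∂[1,2,3] = [2,3] − [1,3] + [1,2].
The resulting 20×15 matrix has rank 11, and its Smith normal form has invariant factors (1,1,1,1,1,1,1,1,1,1,1).

∂_3: C_3 → C_2 sends each 3-simplex σ to the alternating sum Σ_i (−1)^i (σ with its i-th vertex removed). For instance
  ∂[4,6,8,9] = [6,8,9] − [4,8,9] + [4,6,9] − [4,6,8],
  ∂[4,7,8,9] = [7,8,9] − [4,8,9] + [4,7,9] − [4,7,8].
This gives a 15×5 integer matrix of rank 4; reducing to Smith normal form yields diagonal entries (1,1,1,1).

Reading off H_k = ker ∂_k / im ∂_{k+1}:

  H_0: rank C_0 − rank ∂_1 = 10 − 8 = 2, and the invariant factors of ∂_1 are all 1, so H_0 = Z^2.
  H_1: rank ker ∂_1 − rank ∂_2 = (20 − 8) − 11 = 1, and the invariant factors of ∂_2 are all 1, so H_1 = Z.
  H_2: rank ker ∂_2 − rank ∂_3 = (15 − 11) − 4 = 0, and the invariant factors of ∂_3 are all 1, so H_2 = 0.
  H_3: rank ker ∂_3 − rank ∂_4 = (5 − 4) − 0 = 1, and there is no ∂_4, so H_3 = Z.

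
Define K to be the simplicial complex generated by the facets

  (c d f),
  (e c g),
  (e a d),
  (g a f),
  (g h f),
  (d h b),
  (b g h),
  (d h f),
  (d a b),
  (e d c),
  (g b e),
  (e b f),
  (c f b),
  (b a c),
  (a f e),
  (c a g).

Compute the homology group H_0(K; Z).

H_0 = Z.

K has 8 vertices, 24 edges, 16 triangles.
rank ∂_0 = 0, rank ∂_1 = 7 ⇒ b_0 = 8 − 0 − 7 = 1; all invariant factors of ∂_1 are 1 so no torsion. So H_0 = Z.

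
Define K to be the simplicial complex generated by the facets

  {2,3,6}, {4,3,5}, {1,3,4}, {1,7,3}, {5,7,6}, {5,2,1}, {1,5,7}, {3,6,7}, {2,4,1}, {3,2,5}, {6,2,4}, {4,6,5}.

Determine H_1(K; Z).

Take the total order 1 < 2 < 3 < 4 < 5 < 6 < 7 on the vertex set. Then K (dimension 2) consists of the simplices:

  0-simplices (7): [1], [2], [3], [4], [5], [6], [7]
  1-simplices (18): [1,2], [1,3], [1,4], [1,5], [1,7], [2,3], [2,4], [2,5], [2,6], [3,4], [3,5], [3,6], [3,7], [4,5], [4,6], [5,6], [5,7], [6,7]
  2-simplices (12): [1,2,4], [1,2,5], [1,3,4], [1,3,7], [1,5,7], [2,3,5], [2,3,6], [2,4,6], [3,4,5], [3,6,7], [4,5,6], [5,6,7]

so the chain groups are C_0 ≅ Z^7, C_1 ≅ Z^18, C_2 ≅ Z^12.

Boundary ∂_1: C_1 → C_0 maps an edge to its endpoints' difference, ∂[p,q] = q − p. For instance
  ∂[1,7] = [7] − [1].
This gives a 7×18 integer matrix of rank 6; reducing to Smith normal form yields diagonal entries (1,1,1,1,1,1).

Boundary ∂_2: C_2 → C_1 sends each 2-simplex [p,q,r] to [q,r] − [p,r] + [p,q]. For instance
  ∂[1,3,4] = [3,4] − [1,4] + [1,3],
  ∂[2,3,6] = [3,6] − [2,6] + [2,3].
As a 18×12 matrix over Z this has rank 12, with invariant factors (1,1,1,1,1,1,1,1,1,1,1,2).

From H_k ≅ ker(∂_k) / im(∂_{k+1}) we obtain:

  H_1: rank ker ∂_1 − rank ∂_2 = (18 − 6) − 12 = 0, and ∂_2 has invariant factor 2 > 1, so H_1 = Z/2.

H_1 = Z/2.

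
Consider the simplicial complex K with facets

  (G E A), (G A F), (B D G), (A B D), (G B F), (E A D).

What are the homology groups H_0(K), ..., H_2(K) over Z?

Fix the vertex order A < B < D < E < F < G and write every simplex with vertices in increasing order. Then dim K = 2 and the simplices of K are:

  0-simplices (6): A, B, D, E, F, G
  1-simplices (12): AB, AD, AE, AF, AG, BD, BF, BG, DE, DG, EG, FG
  2-simplices (6): ABD, ADE, AEG, AFG, BDG, BFG

so the chain groups are C_0 ≅ Z^6, C_1 ≅ Z^12, C_2 ≅ Z^6.

Boundary ∂_1: C_1 → C_0 maps an edge to its endpoints' difference, ∂[p,q] = q − p.
As a 6×12 matrix over Z this has rank 5, with invariant factors (1,1,1,1,1).

The boundary map ∂_2: C_2 → C_1 maps a triangle to the signed sum of its edges. For instance
  ∂ADE = DE − AE + AD,
  ∂BFG = FG − BG + BF.
The resulting 12×6 matrix has rank 6, and its Smith normal form has invariant factors (1,1,1,1,1,1).

Reading off H_k = ker ∂_k / im ∂_{k+1}:

  H_0: rank C_0 − rank ∂_1 = 6 − 5 = 1, and the invariant factors of ∂_1 are all 1, so H_0 ≅ Z.
  H_1: rank ker ∂_1 − rank ∂_2 = (12 − 5) − 6 = 1, and the invariant factors of ∂_2 are all 1, so H_1 ≅ Z.
  H_2: rank ker ∂_2 − rank ∂_3 = (6 − 6) − 0 = 0, and there is no ∂_3, so H_2 ≅ 0.

H_0 = Z,  H_1 = Z,  H_2 = 0.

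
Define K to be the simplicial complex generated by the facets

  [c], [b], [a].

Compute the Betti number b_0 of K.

Take the total order a < b < c on the vertex set. Then K (dimension 0) consists of the simplices:

  0-simplices (3): a, b, c

so the chain groups are C_0 ≅ Z^3.

Reading off H_k = ker ∂_k / im ∂_{k+1}:

  H_0: rank C_0 − rank ∂_1 = 3 − 0 = 3, and there is no ∂_1, so H_0 ≅ Z^3.

Hence the Betti numbers are b_0 = 3.

b_0 = 3.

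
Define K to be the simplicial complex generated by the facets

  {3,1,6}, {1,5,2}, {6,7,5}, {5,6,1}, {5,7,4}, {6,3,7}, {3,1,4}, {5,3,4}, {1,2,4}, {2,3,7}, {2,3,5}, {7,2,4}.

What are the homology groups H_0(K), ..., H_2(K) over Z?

We work with the vertex ordering 1 < 2 < 3 < 4 < 5 < 6 < 7. The simplices of K, each written with vertices in increasing order, are:

  0-simplices (7): [1], [2], [3], [4], [5], [6], [7]
  1-simplices (18): [1,2], [1,3], [1,4], [1,5], [1,6], [2,3], [2,4], [2,5], [2,7], [3,4], [3,5], [3,6], [3,7], [4,5], [4,7], [5,6], [5,7], [6,7]
  2-simplices (12): [1,2,4], [1,2,5], [1,3,4], [1,3,6], [1,5,6], [2,3,5], [2,3,7], [2,4,7], [3,4,5], [3,6,7], [4,5,7], [5,6,7]

Hence C_0 ≅ Z^7, C_1 ≅ Z^18, C_2 ≅ Z^12.

Boundary ∂_1: C_1 → C_0 sends each edge [p,q] (with p < q) to q − p. For instance
  ∂[2,7] = [7] − [2].
The 7×18 boundary matrix has rank 6 and Smith normal form diag(1,1,1,1,1,1).

∂_2: C_2 → C_1 sends each 2-simplex [p,q,r] to [q,r] − [p,r] + [p,q]. For instance
  ∂[4,5,7] = [5,7] − [4,7] + [4,5],
  ∂[2,3,5] = [3,5] − [2,5] + [2,3].
As a 18×12 matrix over Z this has rank 12, with invariant factors (1,1,1,1,1,1,1,1,1,1,1,2).

Reading off H_k = ker ∂_k / im ∂_{k+1}:

  H_0: rank C_0 − rank ∂_1 = 7 − 6 = 1, and the invariant factors of ∂_1 are all 1, so H_0 ≅ Z.
  H_1: rank ker ∂_1 − rank ∂_2 = (18 − 6) − 12 = 0, and ∂_2 has invariant factor 2 > 1, so H_1 ≅ Z/2.
  H_2: rank ker ∂_2 − rank ∂_3 = (12 − 12) − 0 = 0, and there is no ∂_3, so H_2 ≅ 0.

(K is a triangulation of the real projective plane RP^2.)

H_0 ≅ Z,  H_1 ≅ Z/2,  H_2 = 0.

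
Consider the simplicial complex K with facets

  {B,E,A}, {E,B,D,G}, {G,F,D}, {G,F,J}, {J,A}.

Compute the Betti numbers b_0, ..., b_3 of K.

Take the total order A < B < D < E < F < G < J on the vertex set. Then K (dimension 3) consists of the simplices:

  0-simplices (7): A, B, D, E, F, G, J
  1-simplices (13): AB, AE, AJ, BD, BE, BG, DE, DF, DG, EG, FG, FJ, GJ
  2-simplices (7): ABE, BDE, BDG, BEG, DEG, DFG, FGJ
  3-simplices (1): BDEG

giving chain groups C_0 ≅ Z^7, C_1 ≅ Z^13, C_2 ≅ Z^7, C_3 ≅ Z^1.

The boundary map ∂_1: C_1 → C_0 is given by ∂[p,q] = [q] − [p]. For instance
  ∂BD = D − B.
The resulting 7×13 matrix has rank 6, and its Smith normal form has invariant factors (1,1,1,1,1,1).

∂_2: C_2 → C_1 sends each 2-simplex [p,q,r] to [q,r] − [p,r] + [p,q]. For instance
  ∂BEG = EG − BG + BE,
  ∂ABE = BE − AE + AB.
As a 13×7 matrix over Z this has rank 6, with invariant factors (1,1,1,1,1,1).

∂_3: C_3 → C_2 sends each 3-simplex σ to the alternating sum Σ_i (−1)^i (σ with its i-th vertex removed). For instance
  ∂BDEG = DEG − BEG + BDG − BDE.
The 7×1 boundary matrix has rank 1 and Smith normal form diag(1).

Reading off H_k = ker ∂_k / im ∂_{k+1}:

  H_0: rank C_0 − rank ∂_1 = 7 − 6 = 1, and the invariant factors of ∂_1 are all 1, so H_0 ≅ Z.
  H_1: rank ker ∂_1 − rank ∂_2 = (13 − 6) − 6 = 1, and the invariant factors of ∂_2 are all 1, so H_1 ≅ Z.
  H_2: rank ker ∂_2 − rank ∂_3 = (7 − 6) − 1 = 0, and the invariant factors of ∂_3 are all 1, so H_2 ≅ 0.
  H_3: rank ker ∂_3 − rank ∂_4 = (1 − 1) − 0 = 0, and there is no ∂_4, so H_3 ≅ 0.

As a check, the Euler characteristic is 7 − 13 + 7 − 1 = 0, which agrees with 1 − 1 + 0 − 0 = 0.

Hence the Betti numbers are b_0 = 1, b_1 = 1, b_2 = 0, b_3 = 0.

b_0 = 1, b_1 = 1, b_2 = 0, b_3 = 0.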